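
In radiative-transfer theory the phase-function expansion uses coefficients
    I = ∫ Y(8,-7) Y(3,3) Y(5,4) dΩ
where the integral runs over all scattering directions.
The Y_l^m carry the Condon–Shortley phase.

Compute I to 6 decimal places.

-0.297017

Checks pass: Σm=0; 16 even; l₃=5∈[5,11].
(2·8+1)(2·3+1)(2·5+1) = 1309
Δ: 6! 10! 0! / 17! → 1/136136
sum: t=3:−1/518400 = -1/518400
3j²(8 3 5; 0 0 0) = Δ·Π!·Σ² = 56/2431  (sign +1)
sum: t=6:+1/261273600 = 1/261273600
3j²(8 3 5; -7 3 4) = Δ·Π!·Σ² = 5/136  (sign -1)
combine: 4πI² = 1309·56/2431·5/136 = 245/221
take √, sign -1: I = -0.29701746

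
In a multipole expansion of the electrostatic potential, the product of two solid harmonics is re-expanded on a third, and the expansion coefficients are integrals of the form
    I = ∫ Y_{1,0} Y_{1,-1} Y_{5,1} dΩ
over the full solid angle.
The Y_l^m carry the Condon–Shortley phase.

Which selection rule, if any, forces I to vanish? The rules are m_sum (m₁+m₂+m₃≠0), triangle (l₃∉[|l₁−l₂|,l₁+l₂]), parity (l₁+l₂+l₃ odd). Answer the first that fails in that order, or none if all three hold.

triangle

Σmᵢ = 0  ✓
l₃∈[|l₁−l₂|,l₁+l₂]=[0,2], have l₃=5  ✗
Σlᵢ = 7 ⇒ odd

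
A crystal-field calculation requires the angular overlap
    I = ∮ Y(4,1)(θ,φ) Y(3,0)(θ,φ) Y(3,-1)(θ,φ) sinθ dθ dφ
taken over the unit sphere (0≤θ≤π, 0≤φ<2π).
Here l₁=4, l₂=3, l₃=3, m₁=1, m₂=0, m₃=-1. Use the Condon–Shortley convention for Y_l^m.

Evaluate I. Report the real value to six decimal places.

Rules hold: Σm=0, L=10 even, 1≤3≤7.
N = 9·7·7 = 441
Δ = 4!·4!·2!/11! = 1/34650
Racah Σ t=1..3: t=1:−1/72 t=2:+1/16 t=3:−1/72 = 5/144
⇒ 3j(4 3 3; 0 0 0)² = 2/77, sgn -1
Racah Σ t=1..3: t=1:−1/48 t=2:+1/24 t=3:−1/288 = 5/288
⇒ 3j(4 3 3; 1 0 -1)² = 5/462, sgn +1
4πI² = N·(3j₀)²·(3jₘ)² = 15/121
I = -1·√(0.123967/4π) = -0.09932258

-0.099323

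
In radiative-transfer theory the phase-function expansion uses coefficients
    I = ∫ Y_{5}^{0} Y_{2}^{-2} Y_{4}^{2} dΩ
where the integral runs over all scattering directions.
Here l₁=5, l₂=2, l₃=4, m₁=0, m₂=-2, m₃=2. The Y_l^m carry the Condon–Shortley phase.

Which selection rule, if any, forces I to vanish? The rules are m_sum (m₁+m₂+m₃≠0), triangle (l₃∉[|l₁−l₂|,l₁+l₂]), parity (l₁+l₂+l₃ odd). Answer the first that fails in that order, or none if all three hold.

parity

m₁+m₂+m₃ = 0 − 2 + 2 = 0  ✓
triangle: |5−2|=3 ≤ l₃=4 ≤ 5+2=7  ✓
parity: l₁+l₂+l₃ = 11 is odd  ✗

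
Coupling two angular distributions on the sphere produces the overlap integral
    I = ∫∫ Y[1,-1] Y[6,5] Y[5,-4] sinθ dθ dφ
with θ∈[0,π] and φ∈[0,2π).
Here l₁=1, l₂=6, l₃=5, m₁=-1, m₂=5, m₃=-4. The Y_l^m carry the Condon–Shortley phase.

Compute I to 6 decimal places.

Checks pass: Σm=0; 12 even; l₃=5∈[5,7].
(2·1+1)(2·6+1)(2·5+1) = 429
Δ: 2! 0! 10! / 13! → 1/858
sum: t=1:−1/14400 = -1/14400
3j²(1 6 5; 0 0 0) = Δ·Π!·Σ² = 6/143  (sign +1)
sum: t=2:+1/725760 = 1/725760
3j²(1 6 5; -1 5 -4) = Δ·Π!·Σ² = 5/78  (sign -1)
combine: 4πI² = 429·6/143·5/78 = 15/13
take √, sign -1: I = -0.30301841

-0.303018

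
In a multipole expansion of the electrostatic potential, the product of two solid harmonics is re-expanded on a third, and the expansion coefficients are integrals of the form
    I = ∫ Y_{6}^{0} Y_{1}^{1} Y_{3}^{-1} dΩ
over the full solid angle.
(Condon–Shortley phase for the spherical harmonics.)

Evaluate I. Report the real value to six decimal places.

triangle: need 5≤l₃≤7, have 3; I=0

0.000000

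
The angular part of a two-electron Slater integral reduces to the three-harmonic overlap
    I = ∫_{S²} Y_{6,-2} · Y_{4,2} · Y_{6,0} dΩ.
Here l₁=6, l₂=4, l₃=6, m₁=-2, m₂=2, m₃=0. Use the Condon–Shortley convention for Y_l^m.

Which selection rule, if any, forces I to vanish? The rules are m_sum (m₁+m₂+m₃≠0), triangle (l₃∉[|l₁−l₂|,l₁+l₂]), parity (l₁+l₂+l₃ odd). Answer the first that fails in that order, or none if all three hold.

none

Σmᵢ = 0  ✓
l₃∈[|l₁−l₂|,l₁+l₂]=[2,10], have l₃=6  ✓
Σlᵢ = 16 ⇒ even  ✓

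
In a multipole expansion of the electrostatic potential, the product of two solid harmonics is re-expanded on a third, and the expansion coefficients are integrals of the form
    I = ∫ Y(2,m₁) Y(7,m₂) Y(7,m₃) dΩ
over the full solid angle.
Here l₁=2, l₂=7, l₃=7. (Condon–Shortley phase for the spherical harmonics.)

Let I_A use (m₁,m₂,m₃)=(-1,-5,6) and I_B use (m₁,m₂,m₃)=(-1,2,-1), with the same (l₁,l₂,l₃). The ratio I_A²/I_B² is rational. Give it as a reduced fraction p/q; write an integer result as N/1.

Shared (l₁,l₂,l₃)=(2,7,7): N and (l;000)² cancel in I_A²/I_B².
A: Δ = 2!·2!·12!/17! = 1/185640; Racah Σ t=1..2: t=1:−1/79833600 t=2:+1/958003200 = -1/87091200; ⇒ 3j(2 7 7; -1 -5 6)² = 121/4760, sgn +1
B: Δ = 2!·2!·12!/17! = 1/185640; Racah Σ t=1..2: t=1:−1/1935360 t=2:+1/1209600 = 1/3225600; ⇒ 3j(2 7 7; -1 2 -1)² = 243/61880, sgn +1
I_A²/I_B² = (121/4760)/(243/61880) = 1573/243

1573/243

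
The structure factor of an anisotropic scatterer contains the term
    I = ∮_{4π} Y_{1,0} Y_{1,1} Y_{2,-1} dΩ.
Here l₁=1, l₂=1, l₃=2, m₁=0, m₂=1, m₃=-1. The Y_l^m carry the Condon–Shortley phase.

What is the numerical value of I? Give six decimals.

Checks pass: Σm=0; 4 even; l₃=2∈[0,2].
(2·1+1)(2·1+1)(2·2+1) = 45
Δ: 0! 2! 2! / 5! → 1/30
sum: t=0:+1/1 = 1/1
3j²(1 1 2; 0 0 0) = Δ·Π!·Σ² = 2/15  (sign +1)
sum: t=0:+1/2 = 1/2
3j²(1 1 2; 0 1 -1) = Δ·Π!·Σ² = 1/10  (sign -1)
combine: 4πI² = 45·2/15·1/10 = 3/5
take √, sign -1: I = -0.21850969

-0.218510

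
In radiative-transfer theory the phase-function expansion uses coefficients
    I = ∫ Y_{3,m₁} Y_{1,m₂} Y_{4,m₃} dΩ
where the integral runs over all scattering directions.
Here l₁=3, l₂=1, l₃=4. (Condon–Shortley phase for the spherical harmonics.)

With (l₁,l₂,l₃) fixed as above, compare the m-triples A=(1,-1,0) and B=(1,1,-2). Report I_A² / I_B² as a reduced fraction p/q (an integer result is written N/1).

Shared (l₁,l₂,l₃)=(3,1,4): N and (l;000)² cancel in I_A²/I_B².
A: Δ = 0!·6!·2!/9! = 1/252; Racah Σ t=0..0: t=0:+1/96 = 1/96; ⇒ 3j(3 1 4; 1 -1 0)² = 1/42, sgn +1
B: Δ = 0!·6!·2!/9! = 1/252; Racah Σ t=0..0: t=0:+1/96 = 1/96; ⇒ 3j(3 1 4; 1 1 -2)² = 5/84, sgn +1
I_A²/I_B² = (1/42)/(5/84) = 2/5

2/5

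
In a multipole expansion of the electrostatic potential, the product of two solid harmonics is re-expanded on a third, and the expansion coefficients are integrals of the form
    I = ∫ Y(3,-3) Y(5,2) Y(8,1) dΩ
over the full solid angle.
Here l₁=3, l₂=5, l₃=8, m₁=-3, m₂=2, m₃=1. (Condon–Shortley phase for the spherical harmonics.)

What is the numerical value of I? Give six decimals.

-0.038479

Checks pass: Σm=0; 16 even; l₃=8∈[2,8].
(2·3+1)(2·5+1)(2·8+1) = 1309
Δ: 0! 6! 10! / 17! → 1/136136
sum: t=0:+1/518400 = 1/518400
3j²(3 5 8; 0 0 0) = Δ·Π!·Σ² = 56/2431  (sign +1)
sum: t=0:+1/21772800 = 1/21772800
3j²(3 5 8; -3 2 1) = Δ·Π!·Σ² = 3/4862  (sign -1)
combine: 4πI² = 1309·56/2431·3/4862 = 588/31603
take √, sign -1: I = -0.03847863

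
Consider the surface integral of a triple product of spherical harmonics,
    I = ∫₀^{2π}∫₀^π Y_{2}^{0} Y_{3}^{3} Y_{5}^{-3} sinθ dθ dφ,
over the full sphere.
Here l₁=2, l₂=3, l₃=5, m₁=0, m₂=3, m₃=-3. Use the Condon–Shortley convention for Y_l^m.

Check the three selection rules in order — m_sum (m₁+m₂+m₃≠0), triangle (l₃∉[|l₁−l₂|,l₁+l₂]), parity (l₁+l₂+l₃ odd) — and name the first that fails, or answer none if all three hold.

none

Σmᵢ = 0  ✓
l₃∈[|l₁−l₂|,l₁+l₂]=[1,5], have l₃=5  ✓
Σlᵢ = 10 ⇒ even  ✓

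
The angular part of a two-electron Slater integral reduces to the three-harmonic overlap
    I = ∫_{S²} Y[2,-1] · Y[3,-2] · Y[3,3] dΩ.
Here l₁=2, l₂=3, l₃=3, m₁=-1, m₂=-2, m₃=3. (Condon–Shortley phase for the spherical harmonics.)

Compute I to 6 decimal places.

m-sum 0 ✓  L=8 even ✓  1≤3≤5 ✓
Π(2lᵢ+1) = 5×7×7 = 245
triangle coeff Δ(2,3,3) = 1/3780
Σ_t [0,2]: t=0:+1/24 t=1:−1/4 t=2:+1/24 = -1/6
(3j)²=4/105 [(2 3 3; 0 0 0)], sign=+1
Σ_t [1,1]: t=1:−1/48 = -1/48
(3j)²=5/84 [(2 3 3; -1 -2 3)], sign=-1
⇒ 4πI² = 5/9
I = (-1)√(5/9/(4π)) = -0.21026104

-0.210261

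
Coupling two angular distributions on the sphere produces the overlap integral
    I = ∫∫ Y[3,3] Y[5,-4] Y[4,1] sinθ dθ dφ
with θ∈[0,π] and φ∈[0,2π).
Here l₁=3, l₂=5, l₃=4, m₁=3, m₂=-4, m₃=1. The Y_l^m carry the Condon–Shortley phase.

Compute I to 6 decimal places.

Checks pass: Σm=0; 12 even; l₃=4∈[2,8].
(2·3+1)(2·5+1)(2·4+1) = 693
Δ: 4! 2! 6! / 13! → 1/180180
sum: t=1:−1/576 t=2:+1/144 t=3:−1/576 = 1/288
3j²(3 5 4; 0 0 0) = Δ·Π!·Σ² = 20/1001  (sign +1)
sum: t=0:+1/5760 = 1/5760
3j²(3 5 4; 3 -4 1) = Δ·Π!·Σ² = 9/286  (sign -1)
combine: 4πI² = 693·20/1001·9/286 = 810/1859
take √, sign -1: I = -0.18620781

-0.186208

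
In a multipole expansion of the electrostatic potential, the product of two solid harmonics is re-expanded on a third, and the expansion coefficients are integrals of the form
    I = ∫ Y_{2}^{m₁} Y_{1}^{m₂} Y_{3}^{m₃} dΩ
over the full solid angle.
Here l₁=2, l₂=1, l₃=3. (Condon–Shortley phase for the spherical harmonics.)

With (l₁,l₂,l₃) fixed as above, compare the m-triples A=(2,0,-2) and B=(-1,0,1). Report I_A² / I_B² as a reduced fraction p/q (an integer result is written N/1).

l's match ⇒ only the (l;m) 3-j factors differ between A and B.
A: triangle coeff Δ(2,1,3) = 1/105; Σ_t [0,0]: t=0:+1/24 = 1/24; (3j)²=1/21 [(2 1 3; 2 0 -2)], sign=-1
B: triangle coeff Δ(2,1,3) = 1/105; Σ_t [0,0]: t=0:+1/6 = 1/6; (3j)²=8/105 [(2 1 3; -1 0 1)], sign=+1
I_A²/I_B² = (1/21)/(8/105) = 5/8

5/8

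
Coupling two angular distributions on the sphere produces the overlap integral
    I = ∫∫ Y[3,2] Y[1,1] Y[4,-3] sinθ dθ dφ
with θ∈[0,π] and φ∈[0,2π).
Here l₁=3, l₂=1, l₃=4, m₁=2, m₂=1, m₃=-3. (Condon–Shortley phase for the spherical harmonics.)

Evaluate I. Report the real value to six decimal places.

m-sum 0 ✓  L=8 even ✓  2≤4≤4 ✓
Π(2lᵢ+1) = 7×3×9 = 189
triangle coeff Δ(3,1,4) = 1/252
Σ_t [0,0]: t=0:+1/36 = 1/36
(3j)²=4/63 [(3 1 4; 0 0 0)], sign=+1
Σ_t [0,0]: t=0:+1/240 = 1/240
(3j)²=1/12 [(3 1 4; 2 1 -3)], sign=-1
⇒ 4πI² = 1/1
I = (-1)√(1/1/(4π)) = -0.28209479

-0.282095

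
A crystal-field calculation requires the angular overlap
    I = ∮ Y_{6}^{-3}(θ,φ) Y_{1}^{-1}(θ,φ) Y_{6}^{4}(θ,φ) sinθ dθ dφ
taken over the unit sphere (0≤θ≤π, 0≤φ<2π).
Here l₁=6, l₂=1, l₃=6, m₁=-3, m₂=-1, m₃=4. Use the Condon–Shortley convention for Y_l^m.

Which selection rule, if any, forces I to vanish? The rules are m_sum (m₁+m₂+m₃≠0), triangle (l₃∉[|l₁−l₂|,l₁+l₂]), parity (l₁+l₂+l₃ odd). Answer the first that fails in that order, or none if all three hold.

m₁+m₂+m₃ = -3 − 1 + 4 = 0  ✓
triangle: |6−1|=5 ≤ l₃=6 ≤ 6+1=7  ✓
parity: l₁+l₂+l₃ = 13 is odd  ✗

parity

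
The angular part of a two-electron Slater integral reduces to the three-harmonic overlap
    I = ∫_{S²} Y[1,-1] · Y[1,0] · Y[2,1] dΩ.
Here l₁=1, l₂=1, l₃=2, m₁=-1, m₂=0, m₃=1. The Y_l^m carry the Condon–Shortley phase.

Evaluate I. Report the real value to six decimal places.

-0.218510

Rules hold: Σm=0, L=4 even, 0≤2≤2.
N = 3·3·5 = 45
Δ = 0!·2!·2!/5! = 1/30
Racah Σ t=0..0: t=0:+1/1 = 1/1
⇒ 3j(1 1 2; 0 0 0)² = 2/15, sgn +1
Racah Σ t=0..0: t=0:+1/2 = 1/2
⇒ 3j(1 1 2; -1 0 1)² = 1/10, sgn -1
4πI² = N·(3j₀)²·(3jₘ)² = 3/5
I = -1·√(0.6/4π) = -0.21850969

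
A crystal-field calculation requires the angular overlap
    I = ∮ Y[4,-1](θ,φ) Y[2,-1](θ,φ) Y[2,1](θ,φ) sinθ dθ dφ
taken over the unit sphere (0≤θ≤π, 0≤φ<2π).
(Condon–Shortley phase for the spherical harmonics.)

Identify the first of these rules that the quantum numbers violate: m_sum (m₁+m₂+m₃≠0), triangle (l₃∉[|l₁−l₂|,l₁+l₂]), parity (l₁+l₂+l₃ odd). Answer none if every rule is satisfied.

Σmᵢ = -1  ✗
l₃∈[|l₁−l₂|,l₁+l₂]=[2,6], have l₃=2
Σlᵢ = 8 ⇒ even

m_sum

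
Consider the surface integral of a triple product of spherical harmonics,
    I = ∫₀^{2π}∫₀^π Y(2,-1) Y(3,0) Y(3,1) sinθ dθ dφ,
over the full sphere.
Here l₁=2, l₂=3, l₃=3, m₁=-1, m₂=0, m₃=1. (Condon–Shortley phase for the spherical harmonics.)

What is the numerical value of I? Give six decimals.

Checks pass: Σm=0; 8 even; l₃=3∈[1,5].
(2·2+1)(2·3+1)(2·3+1) = 245
Δ: 2! 2! 4! / 9! → 1/3780
sum: t=0:+1/24 t=1:−1/4 t=2:+1/24 = -1/6
3j²(2 3 3; 0 0 0) = Δ·Π!·Σ² = 4/105  (sign +1)
sum: t=1:−1/8 t=2:+1/12 = -1/24
3j²(2 3 3; -1 0 1) = Δ·Π!·Σ² = 1/210  (sign -1)
combine: 4πI² = 245·4/105·1/210 = 2/45
take √, sign -1: I = -0.05947080

-0.059471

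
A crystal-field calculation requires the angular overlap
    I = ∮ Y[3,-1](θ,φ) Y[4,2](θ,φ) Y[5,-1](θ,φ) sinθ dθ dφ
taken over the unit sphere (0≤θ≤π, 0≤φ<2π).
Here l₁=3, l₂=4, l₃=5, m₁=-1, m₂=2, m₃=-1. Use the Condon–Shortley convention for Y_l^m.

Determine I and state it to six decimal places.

0.106335

Rules hold: Σm=0, L=12 even, 1≤5≤7.
N = 7·9·11 = 693
Δ = 2!·4!·6!/13! = 1/180180
Racah Σ t=0..2: t=0:+1/576 t=1:−1/144 t=2:+1/576 = -1/288
⇒ 3j(3 4 5; 0 0 0)² = 20/1001, sgn +1
Racah Σ t=0..2: t=0:+1/34560 t=1:−1/720 t=2:+1/384 = 43/34560
⇒ 3j(3 4 5; -1 2 -1)² = 1849/180180, sgn +1
4πI² = N·(3j₀)²·(3jₘ)² = 1849/13013
I = +1·√(0.142089/4π) = 0.10633465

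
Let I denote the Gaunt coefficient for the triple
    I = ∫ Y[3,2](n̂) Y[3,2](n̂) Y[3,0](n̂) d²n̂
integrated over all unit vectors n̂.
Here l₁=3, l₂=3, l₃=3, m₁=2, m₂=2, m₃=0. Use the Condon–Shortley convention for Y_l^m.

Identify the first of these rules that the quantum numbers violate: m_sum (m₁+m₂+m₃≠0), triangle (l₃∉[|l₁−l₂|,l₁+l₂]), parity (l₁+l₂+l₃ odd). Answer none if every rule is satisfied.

m_sum

azimuthal sum: 2 + 2 + 0 = 4  ✗
0 ≤ 3 ≤ 6 (triangle on l)
L = 3 + 3 + 3 = 9 (odd)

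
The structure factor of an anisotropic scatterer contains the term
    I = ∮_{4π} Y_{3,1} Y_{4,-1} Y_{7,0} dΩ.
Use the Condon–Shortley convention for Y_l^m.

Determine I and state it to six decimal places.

Checks pass: Σm=0; 14 even; l₃=7∈[1,7].
(2·3+1)(2·4+1)(2·7+1) = 945
Δ: 0! 6! 8! / 15! → 1/45045
sum: t=0:+1/20736 = 1/20736
3j²(3 4 7; 0 0 0) = Δ·Π!·Σ² = 35/1287  (sign -1)
sum: t=0:+1/34560 = 1/34560
3j²(3 4 7; 1 -1 0) = Δ·Π!·Σ² = 7/429  (sign -1)
combine: 4πI² = 945·35/1287·7/429 = 8575/20449
take √, sign +1: I = 0.18267373

0.182674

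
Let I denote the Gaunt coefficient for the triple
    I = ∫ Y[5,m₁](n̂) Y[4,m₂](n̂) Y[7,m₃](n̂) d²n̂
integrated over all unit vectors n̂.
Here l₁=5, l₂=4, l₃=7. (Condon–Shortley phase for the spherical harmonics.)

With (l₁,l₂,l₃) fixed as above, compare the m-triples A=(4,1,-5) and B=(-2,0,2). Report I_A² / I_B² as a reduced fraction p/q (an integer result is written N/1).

Same 5,4,7: normalisation and zero-m 3j drop out of the ratio.
A: Δ: 2! 8! 6! / 17! → 1/6126120; sum: t=0:+1/1209600 t=1:−1/1935360 = 1/3225600; 3j²(5 4 7; 4 1 -5) = Δ·Π!·Σ² = 243/61880  (sign +1)
B: Δ: 2! 8! 6! / 17! → 1/6126120; sum: t=0:+1/483840 t=1:−1/51840 t=2:+1/69120 = -1/362880; 3j²(5 4 7; -2 0 2) = Δ·Π!·Σ² = 16/17017  (sign +1)
I_A²/I_B² = (243/61880)/(16/17017) = 2673/640

2673/640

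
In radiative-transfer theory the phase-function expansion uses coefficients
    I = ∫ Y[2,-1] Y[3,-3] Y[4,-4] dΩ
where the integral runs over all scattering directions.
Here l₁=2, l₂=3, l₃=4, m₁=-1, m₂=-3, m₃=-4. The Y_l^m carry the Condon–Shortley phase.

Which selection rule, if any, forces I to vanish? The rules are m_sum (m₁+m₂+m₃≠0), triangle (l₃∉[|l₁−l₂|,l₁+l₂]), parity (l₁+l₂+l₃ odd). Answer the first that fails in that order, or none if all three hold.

m_sum

m₁+m₂+m₃ = -1 − 3 − 4 = -8  ✗
triangle: |2−3|=1 ≤ l₃=4 ≤ 2+3=5
parity: l₁+l₂+l₃ = 9 is odd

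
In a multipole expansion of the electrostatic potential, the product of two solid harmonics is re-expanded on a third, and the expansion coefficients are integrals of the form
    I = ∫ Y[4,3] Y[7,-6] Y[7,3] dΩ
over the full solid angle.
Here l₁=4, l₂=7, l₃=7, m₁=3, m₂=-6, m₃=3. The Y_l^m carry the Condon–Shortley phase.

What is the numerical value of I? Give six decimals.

Rules hold: Σm=0, L=18 even, 3≤7≤11.
N = 9·15·15 = 2025
Δ = 4!·4!·10!/19! = 1/58198140
Racah Σ t=0..4: t=0:+1/17418240 t=1:−1/622080 t=2:+1/230400 t=3:−1/622080 t=4:+1/17418240 = 1/806400
⇒ 3j(4 7 7; 0 0 0)² = 2268/230945, sgn -1
Racah Σ t=0..1: t=0:+1/52254720 t=1:−1/522547200 = 1/58060800
⇒ 3j(4 7 7; 3 -6 3)² = 9/646, sgn +1
4πI² = N·(3j₀)²·(3jₘ)² = 4133430/14919047
I = -1·√(0.277057/4π) = -0.14848406

-0.148484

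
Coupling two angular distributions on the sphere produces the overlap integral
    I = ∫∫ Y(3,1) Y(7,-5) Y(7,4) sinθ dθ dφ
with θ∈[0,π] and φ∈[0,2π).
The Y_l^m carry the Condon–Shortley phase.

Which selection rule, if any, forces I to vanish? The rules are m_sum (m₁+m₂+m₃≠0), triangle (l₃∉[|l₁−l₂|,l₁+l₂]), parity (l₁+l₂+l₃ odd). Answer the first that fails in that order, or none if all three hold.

parity

Σmᵢ = 0  ✓
l₃∈[|l₁−l₂|,l₁+l₂]=[4,10], have l₃=7  ✓
Σlᵢ = 17 ⇒ odd  ✗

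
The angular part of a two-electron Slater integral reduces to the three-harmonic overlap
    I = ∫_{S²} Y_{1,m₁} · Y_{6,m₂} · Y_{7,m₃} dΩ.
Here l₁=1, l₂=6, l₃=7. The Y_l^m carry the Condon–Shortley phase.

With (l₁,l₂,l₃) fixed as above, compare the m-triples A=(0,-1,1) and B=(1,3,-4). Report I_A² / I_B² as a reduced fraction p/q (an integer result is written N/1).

Shared (l₁,l₂,l₃)=(1,6,7): N and (l;000)² cancel in I_A²/I_B².
A: Δ = 0!·2!·12!/15! = 1/1365; Racah Σ t=0..0: t=0:+1/604800 = 1/604800; ⇒ 3j(1 6 7; 0 -1 1)² = 16/455, sgn +1
B: Δ = 0!·2!·12!/15! = 1/1365; Racah Σ t=0..0: t=0:+1/4354560 = 1/4354560; ⇒ 3j(1 6 7; 1 3 -4)² = 11/273, sgn -1
I_A²/I_B² = (16/455)/(11/273) = 48/55

48/55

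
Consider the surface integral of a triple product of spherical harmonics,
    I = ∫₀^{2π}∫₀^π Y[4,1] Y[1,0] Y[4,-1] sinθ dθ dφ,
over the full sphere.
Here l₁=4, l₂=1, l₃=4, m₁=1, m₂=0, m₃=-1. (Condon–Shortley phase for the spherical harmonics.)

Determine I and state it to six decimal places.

0.000000

L=9 odd ⇒ parity kills the (l;000) factor ⇒ I = 0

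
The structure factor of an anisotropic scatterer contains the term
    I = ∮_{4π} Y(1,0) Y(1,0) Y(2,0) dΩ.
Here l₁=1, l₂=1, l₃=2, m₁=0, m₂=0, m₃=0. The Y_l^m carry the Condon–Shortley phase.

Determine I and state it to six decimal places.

0.252313

Rules hold: Σm=0, L=4 even, 0≤2≤2.
N = 3·3·5 = 45
Δ = 0!·2!·2!/5! = 1/30
Racah Σ t=0..0: t=0:+1/1 = 1/1
⇒ 3j(1 1 2; 0 0 0)² = 2/15, sgn +1
(m-triple is (0,0,0) — same symbol as above.)
4πI² = N·(3j₀)²·(3jₘ)² = 4/5
I = +1·√(0.8/4π) = 0.25231325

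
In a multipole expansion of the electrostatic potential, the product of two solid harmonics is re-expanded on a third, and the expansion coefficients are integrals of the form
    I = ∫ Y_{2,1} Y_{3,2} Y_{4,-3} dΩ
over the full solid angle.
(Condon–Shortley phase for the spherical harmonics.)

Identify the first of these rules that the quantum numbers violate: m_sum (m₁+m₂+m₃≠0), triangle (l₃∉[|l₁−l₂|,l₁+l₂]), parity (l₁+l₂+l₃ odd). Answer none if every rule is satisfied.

parity

Σmᵢ = 0  ✓
l₃∈[|l₁−l₂|,l₁+l₂]=[1,5], have l₃=4  ✓
Σlᵢ = 9 ⇒ odd  ✗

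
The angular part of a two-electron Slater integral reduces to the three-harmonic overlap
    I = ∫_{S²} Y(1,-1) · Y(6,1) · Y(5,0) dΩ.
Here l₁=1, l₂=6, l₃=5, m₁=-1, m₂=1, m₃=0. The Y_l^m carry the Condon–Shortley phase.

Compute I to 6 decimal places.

-0.187239

m-sum 0 ✓  L=12 even ✓  5≤5≤7 ✓
Π(2lᵢ+1) = 3×13×11 = 429
triangle coeff Δ(1,6,5) = 1/858
Σ_t [1,1]: t=1:−1/14400 = -1/14400
(3j)²=6/143 [(1 6 5; 0 0 0)], sign=+1
Σ_t [2,2]: t=2:+1/28800 = 1/28800
(3j)²=7/286 [(1 6 5; -1 1 0)], sign=-1
⇒ 4πI² = 63/143
I = (-1)√(63/143/(4π)) = -0.18723944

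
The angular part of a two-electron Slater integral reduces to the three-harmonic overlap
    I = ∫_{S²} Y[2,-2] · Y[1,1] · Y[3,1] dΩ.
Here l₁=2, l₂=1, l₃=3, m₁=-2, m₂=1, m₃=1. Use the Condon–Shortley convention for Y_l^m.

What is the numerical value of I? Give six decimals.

Rules hold: Σm=0, L=6 even, 1≤3≤3.
N = 5·3·7 = 105
Δ = 0!·4!·2!/7! = 1/105
Racah Σ t=0..0: t=0:+1/4 = 1/4
⇒ 3j(2 1 3; 0 0 0)² = 3/35, sgn -1
Racah Σ t=0..0: t=0:+1/48 = 1/48
⇒ 3j(2 1 3; -2 1 1)² = 1/105, sgn +1
4πI² = N·(3j₀)²·(3jₘ)² = 3/35
I = -1·√(0.0857143/4π) = -0.08258890

-0.082589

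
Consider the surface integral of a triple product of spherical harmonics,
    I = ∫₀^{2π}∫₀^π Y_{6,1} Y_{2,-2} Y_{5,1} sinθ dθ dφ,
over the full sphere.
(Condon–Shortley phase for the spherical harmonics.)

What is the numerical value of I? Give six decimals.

l₁+l₂+l₃=13 is odd: 3j(l;000)=0 ⇒ I=0

0.000000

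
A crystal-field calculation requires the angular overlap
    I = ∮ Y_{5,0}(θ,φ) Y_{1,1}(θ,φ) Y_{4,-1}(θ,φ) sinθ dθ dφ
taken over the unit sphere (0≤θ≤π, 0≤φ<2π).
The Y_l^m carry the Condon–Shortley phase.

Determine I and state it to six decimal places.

m-sum 0 ✓  L=10 even ✓  4≤4≤6 ✓
Π(2lᵢ+1) = 11×3×9 = 297
triangle coeff Δ(5,1,4) = 1/495
Σ_t [1,1]: t=1:−1/576 = -1/576
(3j)²=5/99 [(5 1 4; 0 0 0)], sign=-1
Σ_t [2,2]: t=2:+1/1440 = 1/1440
(3j)²=2/99 [(5 1 4; 0 1 -1)], sign=-1
⇒ 4πI² = 10/33
I = (+1)√(10/33/(4π)) = 0.15528807

0.155288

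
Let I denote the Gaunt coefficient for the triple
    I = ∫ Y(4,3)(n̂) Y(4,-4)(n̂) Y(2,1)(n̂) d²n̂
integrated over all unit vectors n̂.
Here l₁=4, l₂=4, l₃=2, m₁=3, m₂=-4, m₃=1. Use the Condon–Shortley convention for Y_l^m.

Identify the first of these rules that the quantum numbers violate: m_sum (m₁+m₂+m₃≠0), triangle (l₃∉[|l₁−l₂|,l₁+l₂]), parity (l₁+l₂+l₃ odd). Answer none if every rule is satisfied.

Σmᵢ = 0  ✓
l₃∈[|l₁−l₂|,l₁+l₂]=[0,8], have l₃=2  ✓
Σlᵢ = 10 ⇒ even  ✓

none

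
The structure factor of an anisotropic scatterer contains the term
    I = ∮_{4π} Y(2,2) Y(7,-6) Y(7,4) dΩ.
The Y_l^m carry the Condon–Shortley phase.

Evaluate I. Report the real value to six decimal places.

-0.106948

Rules hold: Σm=0, L=16 even, 5≤7≤9.
N = 5·15·15 = 1125
Δ = 2!·2!·12!/17! = 1/185640
Racah Σ t=0..2: t=0:+1/2419200 t=1:−1/518400 t=2:+1/2419200 = -1/907200
⇒ 3j(2 7 7; 0 0 0)² = 56/3315, sgn +1
Racah Σ t=0..0: t=0:+1/159667200 = 1/159667200
⇒ 3j(2 7 7; 2 -6 4)² = 9/1190, sgn -1
4πI² = N·(3j₀)²·(3jₘ)² = 540/3757
I = -1·√(0.143732/4π) = -0.10694768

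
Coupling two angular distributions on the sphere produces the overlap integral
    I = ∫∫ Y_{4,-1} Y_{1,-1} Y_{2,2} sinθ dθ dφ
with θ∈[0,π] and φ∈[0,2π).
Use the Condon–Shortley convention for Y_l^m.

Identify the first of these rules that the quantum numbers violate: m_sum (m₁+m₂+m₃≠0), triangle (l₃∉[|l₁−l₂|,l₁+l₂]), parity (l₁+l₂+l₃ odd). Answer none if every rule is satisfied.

azimuthal sum: -1 − 1 + 2 = 0  ✓
3 ≤ 2 ≤ 5 (triangle on l)  ✗
L = 4 + 1 + 2 = 7 (odd)

triangle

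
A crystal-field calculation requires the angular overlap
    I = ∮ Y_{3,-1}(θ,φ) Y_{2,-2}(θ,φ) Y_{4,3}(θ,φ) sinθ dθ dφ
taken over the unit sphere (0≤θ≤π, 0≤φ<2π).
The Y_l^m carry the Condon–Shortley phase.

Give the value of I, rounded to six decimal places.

0.000000

Σlᵢ=9 odd — θ-integrand is odd under cosθ→−cosθ; I=0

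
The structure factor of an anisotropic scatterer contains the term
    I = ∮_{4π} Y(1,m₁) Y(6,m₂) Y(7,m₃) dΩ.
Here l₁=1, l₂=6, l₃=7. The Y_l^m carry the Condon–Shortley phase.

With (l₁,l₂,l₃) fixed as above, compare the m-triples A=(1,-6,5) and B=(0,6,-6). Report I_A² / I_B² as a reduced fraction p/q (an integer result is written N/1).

1/13

Same 1,6,7: normalisation and zero-m 3j drop out of the ratio.
A: Δ: 0! 2! 12! / 15! → 1/1365; sum: t=0:+1/958003200 = 1/958003200; 3j²(1 6 7; 1 -6 5) = Δ·Π!·Σ² = 1/1365  (sign +1)
B: Δ: 0! 2! 12! / 15! → 1/1365; sum: t=0:+1/479001600 = 1/479001600; 3j²(1 6 7; 0 6 -6) = Δ·Π!·Σ² = 1/105  (sign -1)
I_A²/I_B² = (1/1365)/(1/105) = 1/13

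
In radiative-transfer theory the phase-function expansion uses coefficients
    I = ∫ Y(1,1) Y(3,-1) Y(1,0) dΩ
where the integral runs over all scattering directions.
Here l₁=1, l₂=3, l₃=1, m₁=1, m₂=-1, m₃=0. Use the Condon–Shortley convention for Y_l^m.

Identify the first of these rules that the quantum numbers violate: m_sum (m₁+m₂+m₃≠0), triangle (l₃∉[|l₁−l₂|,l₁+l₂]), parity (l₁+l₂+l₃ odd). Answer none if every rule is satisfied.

m₁+m₂+m₃ = 1 − 1 + 0 = 0  ✓
triangle: |1−3|=2 ≤ l₃=1 ≤ 1+3=4  ✗
parity: l₁+l₂+l₃ = 5 is odd

triangle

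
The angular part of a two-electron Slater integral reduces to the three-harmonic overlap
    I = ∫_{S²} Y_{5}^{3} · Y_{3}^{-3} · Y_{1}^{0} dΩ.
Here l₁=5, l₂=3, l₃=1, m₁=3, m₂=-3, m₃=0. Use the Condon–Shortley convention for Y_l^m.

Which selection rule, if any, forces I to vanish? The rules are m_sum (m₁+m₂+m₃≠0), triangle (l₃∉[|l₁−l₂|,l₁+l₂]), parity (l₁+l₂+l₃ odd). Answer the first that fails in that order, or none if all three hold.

azimuthal sum: 3 − 3 + 0 = 0  ✓
2 ≤ 1 ≤ 8 (triangle on l)  ✗
L = 5 + 3 + 1 = 9 (odd)

triangle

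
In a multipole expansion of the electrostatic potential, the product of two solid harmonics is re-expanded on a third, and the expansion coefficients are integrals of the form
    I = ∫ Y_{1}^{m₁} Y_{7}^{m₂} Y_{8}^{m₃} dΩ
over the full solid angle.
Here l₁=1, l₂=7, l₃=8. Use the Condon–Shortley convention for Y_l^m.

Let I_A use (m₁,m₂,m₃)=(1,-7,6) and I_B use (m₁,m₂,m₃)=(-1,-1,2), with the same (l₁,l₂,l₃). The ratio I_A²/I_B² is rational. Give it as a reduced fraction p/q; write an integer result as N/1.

Same 1,7,8: normalisation and zero-m 3j drop out of the ratio.
A: Δ: 0! 2! 14! / 17! → 1/2040; sum: t=0:+1/174356582400 = 1/174356582400; 3j²(1 7 8; 1 -7 6) = Δ·Π!·Σ² = 1/2040  (sign +1)
B: Δ: 0! 2! 14! / 17! → 1/2040; sum: t=0:+1/58060800 = 1/58060800; 3j²(1 7 8; -1 -1 2) = Δ·Π!·Σ² = 3/136  (sign +1)
I_A²/I_B² = (1/2040)/(3/136) = 1/45

1/45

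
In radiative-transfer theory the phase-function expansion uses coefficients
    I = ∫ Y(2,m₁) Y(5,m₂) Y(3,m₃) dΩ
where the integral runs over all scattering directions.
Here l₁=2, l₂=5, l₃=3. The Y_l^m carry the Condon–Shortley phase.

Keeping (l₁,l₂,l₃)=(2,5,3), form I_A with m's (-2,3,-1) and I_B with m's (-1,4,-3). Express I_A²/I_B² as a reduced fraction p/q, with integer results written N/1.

Shared (l₁,l₂,l₃)=(2,5,3): N and (l;000)² cancel in I_A²/I_B².
A: Δ = 4!·0!·6!/11! = 1/2310; Racah Σ t=4..4: t=4:+1/1152 = 1/1152; ⇒ 3j(2 5 3; -2 3 -1)² = 1/33, sgn +1
B: Δ = 4!·0!·6!/11! = 1/2310; Racah Σ t=3..3: t=3:−1/4320 = -1/4320; ⇒ 3j(2 5 3; -1 4 -3)² = 2/55, sgn -1
I_A²/I_B² = (1/33)/(2/55) = 5/6

5/6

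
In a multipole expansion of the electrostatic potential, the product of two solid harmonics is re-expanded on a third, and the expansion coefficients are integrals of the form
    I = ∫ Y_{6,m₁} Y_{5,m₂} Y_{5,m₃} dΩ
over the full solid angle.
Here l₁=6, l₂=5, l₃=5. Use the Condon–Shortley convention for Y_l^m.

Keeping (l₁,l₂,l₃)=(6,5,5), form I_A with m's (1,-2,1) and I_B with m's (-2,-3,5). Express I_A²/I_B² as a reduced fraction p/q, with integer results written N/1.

128/175

Shared (l₁,l₂,l₃)=(6,5,5): N and (l;000)² cancel in I_A²/I_B².
A: Δ = 6!·6!·4!/17! = 1/28588560; Racah Σ t=0..3: t=0:+1/518400 t=1:−1/23040 t=2:+1/10368 t=3:−1/41472 = 1/32400; ⇒ 3j(6 5 5; 1 -2 1)² = 128/12155, sgn +1
B: Δ = 6!·6!·4!/17! = 1/28588560; Racah Σ t=2..2: t=2:+1/829440 = 1/829440; ⇒ 3j(6 5 5; -2 -3 5)² = 35/2431, sgn +1
I_A²/I_B² = (128/12155)/(35/2431) = 128/175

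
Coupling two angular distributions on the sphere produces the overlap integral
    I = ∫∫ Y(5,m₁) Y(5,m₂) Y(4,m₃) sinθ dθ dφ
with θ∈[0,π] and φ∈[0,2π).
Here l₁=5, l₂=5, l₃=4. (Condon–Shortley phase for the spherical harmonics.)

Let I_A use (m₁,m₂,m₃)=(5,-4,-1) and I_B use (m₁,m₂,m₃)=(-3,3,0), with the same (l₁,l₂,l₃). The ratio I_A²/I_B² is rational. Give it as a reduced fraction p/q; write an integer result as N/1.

2/1

Same 5,5,4: normalisation and zero-m 3j drop out of the ratio.
A: Δ: 6! 4! 4! / 15! → 1/3153150; sum: t=0:+1/103680 = 1/103680; 3j²(5 5 4; 5 -4 -1) = Δ·Π!·Σ² = 4/143  (sign -1)
B: Δ: 6! 4! 4! / 15! → 1/3153150; sum: t=4:+1/27648 t=5:−1/4320 t=6:+1/11520 = -1/9216; 3j²(5 5 4; -3 3 0) = Δ·Π!·Σ² = 2/143  (sign -1)
I_A²/I_B² = (4/143)/(2/143) = 2/1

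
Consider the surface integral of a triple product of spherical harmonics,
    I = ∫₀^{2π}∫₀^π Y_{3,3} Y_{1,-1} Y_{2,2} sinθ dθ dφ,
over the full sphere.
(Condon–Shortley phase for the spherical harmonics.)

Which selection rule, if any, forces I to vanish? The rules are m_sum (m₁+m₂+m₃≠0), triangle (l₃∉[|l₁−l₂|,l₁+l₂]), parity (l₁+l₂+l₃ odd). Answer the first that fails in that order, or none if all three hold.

m₁+m₂+m₃ = 3 − 1 + 2 = 4  ✗
triangle: |3−1|=2 ≤ l₃=2 ≤ 3+1=4
parity: l₁+l₂+l₃ = 6 is even

m_sum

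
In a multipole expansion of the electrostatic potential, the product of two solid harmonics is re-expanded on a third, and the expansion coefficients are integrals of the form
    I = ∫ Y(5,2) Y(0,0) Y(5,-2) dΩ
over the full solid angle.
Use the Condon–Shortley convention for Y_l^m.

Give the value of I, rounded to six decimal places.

0.282095

Rules hold: Σm=0, L=10 even, 5≤5≤5.
N = 11·1·11 = 121
Δ = 0!·10!·0!/11! = 1/11
Racah Σ t=0..0: t=0:+1/14400 = 1/14400
⇒ 3j(5 0 5; 0 0 0)² = 1/11, sgn -1
Racah Σ t=0..0: t=0:+1/30240 = 1/30240
⇒ 3j(5 0 5; 2 0 -2)² = 1/11, sgn -1
4πI² = N·(3j₀)²·(3jₘ)² = 1/1
I = +1·√(1/4π) = 0.28209479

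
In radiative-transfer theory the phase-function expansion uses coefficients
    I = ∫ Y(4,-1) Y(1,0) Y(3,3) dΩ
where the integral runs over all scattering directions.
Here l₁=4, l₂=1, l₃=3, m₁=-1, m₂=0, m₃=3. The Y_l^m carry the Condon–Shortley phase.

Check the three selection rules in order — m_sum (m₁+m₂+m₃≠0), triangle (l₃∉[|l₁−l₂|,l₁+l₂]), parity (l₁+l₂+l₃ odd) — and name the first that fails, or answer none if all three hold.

azimuthal sum: -1 + 0 + 3 = 2  ✗
3 ≤ 3 ≤ 5 (triangle on l)
L = 4 + 1 + 3 = 8 (even)

m_sum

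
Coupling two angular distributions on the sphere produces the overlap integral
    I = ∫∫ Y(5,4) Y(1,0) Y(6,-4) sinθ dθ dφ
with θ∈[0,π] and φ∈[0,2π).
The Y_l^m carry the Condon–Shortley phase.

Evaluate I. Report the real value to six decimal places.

0.182727

Rules hold: Σm=0, L=12 even, 4≤6≤6.
N = 11·3·13 = 429
Δ = 0!·10!·2!/13! = 1/858
Racah Σ t=0..0: t=0:+1/14400 = 1/14400
⇒ 3j(5 1 6; 0 0 0)² = 6/143, sgn +1
Racah Σ t=0..0: t=0:+1/362880 = 1/362880
⇒ 3j(5 1 6; 4 0 -4)² = 10/429, sgn +1
4πI² = N·(3j₀)²·(3jₘ)² = 60/143
I = +1·√(0.41958/4π) = 0.18272698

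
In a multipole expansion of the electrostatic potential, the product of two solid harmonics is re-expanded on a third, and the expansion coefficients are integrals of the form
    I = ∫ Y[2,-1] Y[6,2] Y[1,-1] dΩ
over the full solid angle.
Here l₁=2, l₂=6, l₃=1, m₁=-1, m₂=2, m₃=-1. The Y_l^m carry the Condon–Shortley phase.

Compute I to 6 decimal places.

l₃=1 ∉ [4,8] — triangle fails ⇒ I = 0

0.000000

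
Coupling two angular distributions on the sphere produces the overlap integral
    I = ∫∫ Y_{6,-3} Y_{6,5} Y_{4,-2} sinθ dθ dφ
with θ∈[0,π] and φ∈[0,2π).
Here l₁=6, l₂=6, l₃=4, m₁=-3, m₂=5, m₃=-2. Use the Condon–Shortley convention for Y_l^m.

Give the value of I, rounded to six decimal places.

Checks pass: Σm=0; 16 even; l₃=4∈[0,12].
(2·6+1)(2·6+1)(2·4+1) = 1521
Δ: 8! 4! 4! / 17! → 1/15315300
sum: t=2:+1/829440 t=3:−1/25920 t=4:+1/9216 t=5:−1/25920 t=6:+1/829440 = 7/207360
3j²(6 6 4; 0 0 0) = Δ·Π!·Σ² = 28/2431  (sign +1)
sum: t=7:−1/483840 t=8:+1/1451520 = -1/725760
3j²(6 6 4; -3 5 -2) = Δ·Π!·Σ² = 24/1547  (sign -1)
combine: 4πI² = 1521·28/2431·24/1547 = 864/3179
take √, sign -1: I = -0.14706410

-0.147064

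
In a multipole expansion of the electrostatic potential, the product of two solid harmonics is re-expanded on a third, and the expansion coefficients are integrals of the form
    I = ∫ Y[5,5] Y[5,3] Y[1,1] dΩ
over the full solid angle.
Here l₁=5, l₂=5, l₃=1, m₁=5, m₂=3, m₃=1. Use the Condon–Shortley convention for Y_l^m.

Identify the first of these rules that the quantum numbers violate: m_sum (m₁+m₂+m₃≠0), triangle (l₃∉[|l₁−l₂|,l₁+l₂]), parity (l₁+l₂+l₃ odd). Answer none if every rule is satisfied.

azimuthal sum: 5 + 3 + 1 = 9  ✗
0 ≤ 1 ≤ 10 (triangle on l)
L = 5 + 5 + 1 = 11 (odd)

m_sum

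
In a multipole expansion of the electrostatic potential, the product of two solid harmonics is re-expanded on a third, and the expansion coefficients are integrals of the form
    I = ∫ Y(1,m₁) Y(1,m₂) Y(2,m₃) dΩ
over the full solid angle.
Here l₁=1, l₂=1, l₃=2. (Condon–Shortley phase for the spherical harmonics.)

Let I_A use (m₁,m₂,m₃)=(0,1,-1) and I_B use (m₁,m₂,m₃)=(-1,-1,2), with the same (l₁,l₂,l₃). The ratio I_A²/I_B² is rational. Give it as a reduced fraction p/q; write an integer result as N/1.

Same 1,1,2: normalisation and zero-m 3j drop out of the ratio.
A: Δ: 0! 2! 2! / 5! → 1/30; sum: t=0:+1/2 = 1/2; 3j²(1 1 2; 0 1 -1) = Δ·Π!·Σ² = 1/10  (sign -1)
B: Δ: 0! 2! 2! / 5! → 1/30; sum: t=0:+1/4 = 1/4; 3j²(1 1 2; -1 -1 2) = Δ·Π!·Σ² = 1/5  (sign +1)
I_A²/I_B² = (1/10)/(1/5) = 1/2

1/2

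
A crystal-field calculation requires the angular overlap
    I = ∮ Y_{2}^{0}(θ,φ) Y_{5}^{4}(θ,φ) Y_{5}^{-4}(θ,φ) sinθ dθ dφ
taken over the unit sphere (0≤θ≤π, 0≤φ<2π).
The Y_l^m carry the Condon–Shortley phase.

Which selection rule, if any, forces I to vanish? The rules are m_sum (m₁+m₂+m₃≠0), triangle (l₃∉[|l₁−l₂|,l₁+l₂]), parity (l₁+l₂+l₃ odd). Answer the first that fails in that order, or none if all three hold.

Σmᵢ = 0  ✓
l₃∈[|l₁−l₂|,l₁+l₂]=[3,7], have l₃=5  ✓
Σlᵢ = 12 ⇒ even  ✓

none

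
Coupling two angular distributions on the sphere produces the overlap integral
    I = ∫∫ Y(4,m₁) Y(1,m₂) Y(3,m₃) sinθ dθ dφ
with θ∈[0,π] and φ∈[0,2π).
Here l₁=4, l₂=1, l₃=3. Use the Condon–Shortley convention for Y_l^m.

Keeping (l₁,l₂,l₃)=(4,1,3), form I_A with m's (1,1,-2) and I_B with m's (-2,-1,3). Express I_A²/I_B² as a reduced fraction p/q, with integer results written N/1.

3/1

Same 4,1,3: normalisation and zero-m 3j drop out of the ratio.
A: Δ: 2! 6! 0! / 9! → 1/252; sum: t=2:+1/240 = 1/240; 3j²(4 1 3; 1 1 -2) = Δ·Π!·Σ² = 1/84  (sign -1)
B: Δ: 2! 6! 0! / 9! → 1/252; sum: t=0:+1/1440 = 1/1440; 3j²(4 1 3; -2 -1 3) = Δ·Π!·Σ² = 1/252  (sign +1)
I_A²/I_B² = (1/84)/(1/252) = 3/1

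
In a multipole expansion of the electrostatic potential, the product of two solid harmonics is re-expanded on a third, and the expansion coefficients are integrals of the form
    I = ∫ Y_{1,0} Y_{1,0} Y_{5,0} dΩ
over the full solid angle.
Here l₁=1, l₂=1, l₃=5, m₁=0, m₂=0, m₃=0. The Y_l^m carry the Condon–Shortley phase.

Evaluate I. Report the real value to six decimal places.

|1−1|≤5≤1+1 violated ⇒ I = 0

0.000000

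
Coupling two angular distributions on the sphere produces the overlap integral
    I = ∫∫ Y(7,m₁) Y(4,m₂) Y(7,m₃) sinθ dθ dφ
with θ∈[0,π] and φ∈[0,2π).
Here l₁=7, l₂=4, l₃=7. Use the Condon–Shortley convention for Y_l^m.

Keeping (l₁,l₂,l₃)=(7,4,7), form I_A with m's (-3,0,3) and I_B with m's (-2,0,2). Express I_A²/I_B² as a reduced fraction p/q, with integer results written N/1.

l's match ⇒ only the (l;m) 3-j factors differ between A and B.
A: triangle coeff Δ(7,4,7) = 1/58198140; Σ_t [0,4]: t=0:+1/2090188800 t=1:−1/13063680 t=2:+1/1290240 t=3:−1/1088640 t=4:+1/9953280 = -83/696729600; (3j)²=6889/6466460 [(7 4 7; -3 0 3)], sign=-1
B: triangle coeff Δ(7,4,7) = 1/58198140; Σ_t [0,4]: t=0:+1/209018880 t=1:−1/2903040 t=2:+1/483840 t=3:−1/622080 t=4:+1/8294400 = 251/1045094400; (3j)²=63001/58198140 [(7 4 7; -2 0 2)], sign=-1
I_A²/I_B² = (6889/6466460)/(63001/58198140) = 62001/63001

62001/63001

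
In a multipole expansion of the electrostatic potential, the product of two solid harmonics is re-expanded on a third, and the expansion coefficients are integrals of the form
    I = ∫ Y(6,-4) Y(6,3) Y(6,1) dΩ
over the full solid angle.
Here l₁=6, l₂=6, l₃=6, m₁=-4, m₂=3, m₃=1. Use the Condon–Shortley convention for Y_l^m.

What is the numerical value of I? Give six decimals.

-0.084679

Rules hold: Σm=0, L=18 even, 0≤6≤12.
N = 13·13·13 = 2197
Δ = 6!·6!·6!/19! = 1/325909584
Racah Σ t=0..6: t=0:+1/373248000 t=1:−1/1728000 t=2:+1/110592 t=3:−1/46656 t=4:+1/110592 t=5:−1/1728000 t=6:+1/373248000 = -7/1555200
⇒ 3j(6 6 6; 0 0 0)² = 400/46189, sgn -1
Racah Σ t=4..6: t=4:+1/4147200 t=5:−1/691200 t=6:+1/1244160 = -1/2488320
⇒ 3j(6 6 6; -4 3 1)² = 875/184756, sgn +1
4πI² = N·(3j₀)²·(3jₘ)² = 1137500/12623809
I = -1·√(0.0901075/4π) = -0.08467897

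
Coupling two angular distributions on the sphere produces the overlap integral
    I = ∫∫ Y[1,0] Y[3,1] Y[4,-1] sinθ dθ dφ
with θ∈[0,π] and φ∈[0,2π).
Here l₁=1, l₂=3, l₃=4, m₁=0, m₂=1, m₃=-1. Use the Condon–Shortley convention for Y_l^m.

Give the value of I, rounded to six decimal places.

Checks pass: Σm=0; 8 even; l₃=4∈[2,4].
(2·1+1)(2·3+1)(2·4+1) = 189
Δ: 0! 2! 6! / 9! → 1/252
sum: t=0:+1/36 = 1/36
3j²(1 3 4; 0 0 0) = Δ·Π!·Σ² = 4/63  (sign +1)
sum: t=0:+1/48 = 1/48
3j²(1 3 4; 0 1 -1) = Δ·Π!·Σ² = 5/84  (sign -1)
combine: 4πI² = 189·4/63·5/84 = 5/7
take √, sign -1: I = -0.23841361

-0.238414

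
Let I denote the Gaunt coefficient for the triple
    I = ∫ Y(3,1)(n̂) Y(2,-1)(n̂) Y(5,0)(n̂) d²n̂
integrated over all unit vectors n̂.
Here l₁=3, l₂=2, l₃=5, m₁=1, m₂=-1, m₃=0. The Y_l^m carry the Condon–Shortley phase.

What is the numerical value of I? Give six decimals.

0.169433

Checks pass: Σm=0; 10 even; l₃=5∈[1,5].
(2·3+1)(2·2+1)(2·5+1) = 385
Δ: 0! 6! 4! / 11! → 1/2310
sum: t=0:+1/144 = 1/144
3j²(3 2 5; 0 0 0) = Δ·Π!·Σ² = 10/231  (sign -1)
sum: t=0:+1/288 = 1/288
3j²(3 2 5; 1 -1 0) = Δ·Π!·Σ² = 5/231  (sign -1)
combine: 4πI² = 385·10/231·5/231 = 250/693
take √, sign +1: I = 0.16943318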